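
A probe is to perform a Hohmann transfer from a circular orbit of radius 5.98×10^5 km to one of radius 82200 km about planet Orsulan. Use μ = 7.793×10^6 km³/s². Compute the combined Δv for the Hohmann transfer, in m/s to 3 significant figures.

Δv = 5010 m/s

Transfer-ellipse semi-major axis a_t = (r₁ + r₂)/2 = (5.980×10^5 + 82200)/2 = 3.401×10^5 km.
Circular speed at r₁: v₁ = √(μ/r₁) = √(7.793×10^6/5.980×10^5) = 3.609955 km/s.
Transfer-orbit speed at r₁ (vis-viva): v_a = √[μ(2/r₁ − 1/a_t)] = 1.774738 km/s.
First burn Δv₁ = |v_a − v₁| = 1.83522 km/s.
Circular speed at r₂: v₂ = √(μ/r₂) = 9.736804 km/s.
Transfer-orbit speed at r₂: v_p = √[μ(2/r₂ − 1/a_t)] = 12.91111 km/s.
Second burn Δv₂ = |v₂ − v_p| = 3.17431 km/s.
Δv = Δv₁ + Δv₂ = 1.83522 + 3.17431 = 5.010 km/s.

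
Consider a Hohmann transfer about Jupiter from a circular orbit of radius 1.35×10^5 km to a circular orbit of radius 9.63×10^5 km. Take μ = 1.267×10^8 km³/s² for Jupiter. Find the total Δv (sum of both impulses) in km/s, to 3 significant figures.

Δv = 15.7 km/s

Transfer-ellipse semi-major axis a_t = (r₁ + r₂)/2 = (1.350×10^5 + 9.630×10^5)/2 = 5.490×10^5 km.
Circular speed at r₁: v₁ = √(μ/r₁) = √(1.267×10^8/1.350×10^5) = 30.635 km/s.
On the transfer ellipse at r₁, vis-viva equation gives v_p = √[μ(2/r₁ − 1/a_t)] = 40.574 km/s.
First burn Δv₁ = |v_p − v₁| = 9.939 km/s.
At r₂, v₂ = √(μ/r₂) = 11.47 km/s.
Transfer-orbit speed at r₂: v_a = √[μ(2/r₂ − 1/a_t)] = 5.688 km/s.
Second burn Δv₂ = |v₂ − v_a| = 5.782 km/s.
Total Δv = Δv₁ + Δv₂ = 15.72 km/s.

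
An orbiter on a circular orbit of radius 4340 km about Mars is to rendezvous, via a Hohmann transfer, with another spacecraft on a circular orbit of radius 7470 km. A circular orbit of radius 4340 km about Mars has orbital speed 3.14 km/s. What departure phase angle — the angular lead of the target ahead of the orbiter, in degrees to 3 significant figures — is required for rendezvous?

φ = 53.5°

From the circular-orbit relation v² = μ/r at r = 4340 km: μ = v²r = (3.14)² × 4340 = 42790.7 km³/s².
The Hohmann ellipse has a_t = (r₁ + r₂)/2 = 5905 km.
Transfer time t = π√(a_t³/μ) = 6891 s.
The target's mean motion on its circular orbit is ω₂ = √(μ/r₂³) = 3.204×10^-4 rad/s.
Angle swept by the target during transfer: ω₂·t = 2.208 rad = 126.5°.
Arrival is 180° from departure on the ellipse, so φ = 180° − 126.5° = 53.5°.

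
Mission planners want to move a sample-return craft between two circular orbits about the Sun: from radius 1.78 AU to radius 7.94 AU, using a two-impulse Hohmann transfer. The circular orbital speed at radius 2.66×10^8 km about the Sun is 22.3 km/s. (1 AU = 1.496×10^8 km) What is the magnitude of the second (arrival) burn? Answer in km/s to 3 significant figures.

From the circular-orbit relation v² = μ/r at r = 2.66×10^8 km: μ = v²r = (22.3)² × 2.66×10^8 = 1.32279×10^11 km³/s².
In km: r₁ = 1.78 × 1.496×10^8 = 2.66288×10^8 km; r₂ = 7.94 × 1.496×10^8 = 1.187824×10^9 km.
Semi-major axis of the transfer orbit: a_t = (2.66288×10^8 + 1.187824×10^9)/2 = 7.27056×10^8 km.
Circular speed at r = 1.187824×10^9 km: v_c = √(μ/r) = 10.5528 km/s.
Transfer-orbit speed at the same r (vis-viva, a = a_t): v_t = √[μ(2/r − 1/a_t)] = 6.38648 km/s.
Δv₂ = |v_t − v_c| = |6.38648 − 10.5528| = 4.166 km/s.

Δv₂ = 4.17 km/s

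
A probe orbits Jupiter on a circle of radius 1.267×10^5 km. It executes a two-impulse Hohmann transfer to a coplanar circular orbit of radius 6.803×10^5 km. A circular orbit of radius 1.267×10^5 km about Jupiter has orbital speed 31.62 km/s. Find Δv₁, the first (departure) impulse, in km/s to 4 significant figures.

Δv₁ = 9.437 km/s

From the circular-orbit relation v² = μ/r at r = 1.267×10^5 km: μ = v²r = (31.62)² × 1.267×10^5 = 1.26678×10^8 km³/s².
The Hohmann ellipse has a_t = (r₁ + r₂)/2 = 4.035×10^5 km.
On the circular orbit at r = 1.267×10^5 km, v_c = √(μ/r) = 31.620 km/s.
Vis-viva on the transfer ellipse at r = 1.267×10^5 km gives v_t = √[μ(2/r − 1/a_t)] = 41.057 km/s.
Δv₁ = |v_t − v_c| = |41.057 − 31.620| = 9.437 km/s.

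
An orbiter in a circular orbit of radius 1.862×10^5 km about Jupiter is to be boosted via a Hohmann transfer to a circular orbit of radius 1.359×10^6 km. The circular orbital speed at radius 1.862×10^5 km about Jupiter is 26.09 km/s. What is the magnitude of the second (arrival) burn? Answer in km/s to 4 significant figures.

From the circular-orbit relation v² = μ/r at r = 1.862×10^5 km: μ = v²r = (26.09)² × 1.862×10^5 = 1.26744×10^8 km³/s².
Transfer-ellipse semi-major axis a_t = (r₁ + r₂)/2 = (1.862×10^5 + 1.359×10^6)/2 = 7.726×10^5 km.
On the circular orbit at r = 1.359×10^6 km, v_c = √(μ/r) = 9.657 km/s.
Transfer-orbit speed at the same r (vis-viva, a = a_t): v_t = √[μ(2/r − 1/a_t)] = 4.741 km/s.
Δv₂ = |v_t − v_c| = |4.741 − 9.657| = 4.916 km/s.

Δv₂ = 4.916 km/s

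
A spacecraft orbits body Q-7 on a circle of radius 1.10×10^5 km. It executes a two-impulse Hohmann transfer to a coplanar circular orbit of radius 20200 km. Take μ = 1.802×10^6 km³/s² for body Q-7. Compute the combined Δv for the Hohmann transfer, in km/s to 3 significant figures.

Δv = 4.63 km/s

Transfer-ellipse semi-major axis a_t = (r₁ + r₂)/2 = (1.100×10^5 + 20200)/2 = 65100 km.
At r₁ the circular-orbit speed is v₁ = √(μ/r₁) = 4.0474 km/s.
Transfer-orbit speed at r₁ (v² = μ(2/r − 1/a)): v_a = √[μ(2/r₁ − 1/a_t)] = 2.2546 km/s.
First burn Δv₁ = |v_a − v₁| = 1.793 km/s.
Circular speed at r₂: v₂ = √(μ/r₂) = 9.4450 km/s.
Transfer-orbit speed at r₂: v_p = √[μ(2/r₂ − 1/a_t)] = 12.277 km/s.
Second burn Δv₂ = |v₂ − v_p| = 2.832 km/s.
Δv = Δv₁ + Δv₂ = 1.793 + 2.832 = 4.625 km/s.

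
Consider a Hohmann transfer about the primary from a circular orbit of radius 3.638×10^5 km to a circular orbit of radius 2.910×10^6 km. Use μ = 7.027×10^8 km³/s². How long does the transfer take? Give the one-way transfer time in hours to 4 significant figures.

t = 68.94 hours

The Hohmann ellipse has a_t = (r₁ + r₂)/2 = 1.6369×10^6 km.
Half the transfer-orbit period gives t = π√(a_t³/μ) = 2.482×10^5 s.
Converting: 2.482×10^5 s ÷ 3600 s/hour = 68.94 hours.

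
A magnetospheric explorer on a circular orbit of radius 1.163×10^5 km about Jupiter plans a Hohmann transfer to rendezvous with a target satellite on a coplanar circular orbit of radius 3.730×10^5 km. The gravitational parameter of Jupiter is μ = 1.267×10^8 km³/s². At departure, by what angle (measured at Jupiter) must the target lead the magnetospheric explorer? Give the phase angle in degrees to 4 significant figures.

φ = 84.38°

Semi-major axis of the transfer orbit: a_t = (1.163×10^5 + 3.730×10^5)/2 = 2.4465×10^5 km.
The half-period of the transfer ellipse is t = π√(a_t³/μ) = 33774 s.
The target's mean motion on its circular orbit is ω₂ = √(μ/r₂³) = 4.9411×10^-5 rad/s.
Angle swept by the target during transfer: ω₂·t = 1.6688 rad = 95.62°.
Arrival is 180° from departure on the ellipse, so φ = 180° − 95.62° = 84.38°.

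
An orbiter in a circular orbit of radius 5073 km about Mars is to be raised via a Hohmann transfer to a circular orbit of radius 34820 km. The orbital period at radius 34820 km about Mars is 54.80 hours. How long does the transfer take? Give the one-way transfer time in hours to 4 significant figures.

t = 11.88 hours

From Kepler's third law T² = 4π²r³/μ at r = 34820 km, T = 54.80 hours = 54.80 × 3600 s = 1.9728×10^5 s: μ = 4π²r³/T² = 42823.3 km³/s².
The Hohmann ellipse has a_t = (r₁ + r₂)/2 = 19946.5 km.
By Kepler's third law the transfer-orbit period is T = 2π√(a_t³/μ), so t = T/2 = 42770 s.
Converting: 42770 s ÷ 3600 s/hour = 11.88 hours.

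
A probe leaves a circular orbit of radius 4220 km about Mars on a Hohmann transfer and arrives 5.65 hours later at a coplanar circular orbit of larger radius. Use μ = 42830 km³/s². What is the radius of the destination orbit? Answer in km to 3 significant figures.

r₂ = 20100 km

Transfer time t = 5.65 hours = 20340 s, and t = π√(a_t³/μ).
So a_t = (μ t²/π²)^(1/3) = (42830 × (20340)² / π²)^(1/3) = 12154 km.
Since a_t = (r₁ + r₂)/2, r₂ = 2a_t − r₁ = 2×12154 − 4220 = 20088 km.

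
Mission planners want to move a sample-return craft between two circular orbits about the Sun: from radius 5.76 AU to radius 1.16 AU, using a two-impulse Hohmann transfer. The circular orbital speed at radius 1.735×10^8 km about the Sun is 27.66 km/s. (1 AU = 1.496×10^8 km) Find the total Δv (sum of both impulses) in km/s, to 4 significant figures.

From the circular-orbit relation v² = μ/r at r = 1.735×10^8 km: μ = v²r = (27.66)² × 1.735×10^8 = 1.32741×10^11 km³/s².
In km: r₁ = 5.76 × 1.496×10^8 = 8.61696×10^8 km; r₂ = 1.16 × 1.496×10^8 = 1.73536×10^8 km.
Semi-major axis of the transfer orbit: a_t = (8.61696×10^8 + 1.73536×10^8)/2 = 5.17616×10^8 km.
Circular speed at r₁: v₁ = √(μ/r₁) = √(1.32741×10^11/8.61696×10^8) = 12.4115 km/s.
Transfer-orbit speed at r₁ (v² = μ(2/r − 1/a)): v_a = √[μ(2/r₁ − 1/a_t)] = 7.18647 km/s.
First burn Δv₁ = |v_a − v₁| = 5.225 km/s.
At r₂, v₂ = √(μ/r₂) = 27.65713 km/s.
Transfer-orbit speed at r₂: v_p = √[μ(2/r₂ − 1/a_t)] = 35.68456 km/s.
Second burn Δv₂ = |v₂ − v_p| = 8.027 km/s.
Total Δv = Δv₁ + Δv₂ = 13.25 km/s.

Δv = 13.25 km/s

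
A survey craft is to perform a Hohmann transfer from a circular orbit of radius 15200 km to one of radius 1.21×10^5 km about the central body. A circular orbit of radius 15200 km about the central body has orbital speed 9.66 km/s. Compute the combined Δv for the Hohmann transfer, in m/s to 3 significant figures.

Δv = 5020 m/s

From the circular-orbit relation v² = μ/r at r = 15200 km: μ = v²r = (9.66)² × 15200 = 1.41840×10^6 km³/s².
The Hohmann ellipse has a_t = (r₁ + r₂)/2 = 68100 km.
Circular speed at r₁: v₁ = √(μ/r₁) = √(1.41840×10^6/15200) = 9.66000 km/s.
Transfer-orbit speed at r₁ (v² = μ(2/r − 1/a)): v_p = √[μ(2/r₁ − 1/a_t)] = 12.8765 km/s.
First burn Δv₁ = |v_p − v₁| = 3.2165 km/s.
At r₂, v₂ = √(μ/r₂) = 3.42378 km/s.
Transfer-orbit speed at r₂: v_a = √[μ(2/r₂ − 1/a_t)] = 1.61754 km/s.
Second burn Δv₂ = |v₂ − v_a| = 1.8062 km/s.
Total Δv = Δv₁ + Δv₂ = 5.023 km/s.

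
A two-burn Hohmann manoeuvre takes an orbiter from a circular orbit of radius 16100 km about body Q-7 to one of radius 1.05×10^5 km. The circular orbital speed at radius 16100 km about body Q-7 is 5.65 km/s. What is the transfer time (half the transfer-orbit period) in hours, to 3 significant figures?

t = 18.1 hours

From the circular-orbit relation v² = μ/r at r = 16100 km: μ = v²r = (5.65)² × 16100 = 5.13952×10^5 km³/s².
The Hohmann ellipse has a_t = (r₁ + r₂)/2 = 60550 km.
Half the transfer-orbit period gives t = π√(a_t³/μ) = 65290 s.
Converting: 65290 s ÷ 3600 s/hour = 18.1 hours.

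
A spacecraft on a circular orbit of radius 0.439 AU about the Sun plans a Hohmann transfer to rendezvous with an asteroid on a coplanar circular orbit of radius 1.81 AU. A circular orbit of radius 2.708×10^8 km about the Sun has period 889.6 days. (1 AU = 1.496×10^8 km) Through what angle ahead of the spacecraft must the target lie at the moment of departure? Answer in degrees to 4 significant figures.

From Kepler's third law T² = 4π²r³/μ at r = 2.708×10^8 km, T = 889.6 days = 889.6 × 86400 s = 7.686144×10^7 s: μ = 4π²r³/T² = 1.32705×10^11 km³/s².
In km: r₁ = 0.439 × 1.496×10^8 = 6.56744×10^7 km; r₂ = 1.81 × 1.496×10^8 = 2.70776×10^8 km.
Semi-major axis of the transfer orbit: a_t = (6.56744×10^7 + 2.70776×10^8)/2 = 1.682252×10^8 km.
The half-period of the transfer ellipse is t = π√(a_t³/μ) = 1.8817×10^7 s.
The target's mean motion on its circular orbit is ω₂ = √(μ/r₂³) = 8.1758×10^-8 rad/s.
Angle swept by the target during transfer: ω₂·t = 1.5384 rad = 88.14°.
The spacecraft traverses 180° on the transfer ellipse, so the target must lead by 180° − 88.14° = 91.86°.

φ = 91.86°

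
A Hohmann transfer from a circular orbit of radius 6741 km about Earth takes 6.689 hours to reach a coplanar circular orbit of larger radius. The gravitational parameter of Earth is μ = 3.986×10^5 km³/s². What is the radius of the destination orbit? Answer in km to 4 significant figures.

Transfer time t = 6.689 hours = 24080.4 s, and t = π√(a_t³/μ).
So a_t = (μ t²/π²)^(1/3) = (3.986×10^5 × (24080.4)² / π²)^(1/3) = 28610 km.
Since a_t = (r₁ + r₂)/2, r₂ = 2a_t − r₁ = 2×28610 − 6741 = 50479 km.

r₂ = 50480 km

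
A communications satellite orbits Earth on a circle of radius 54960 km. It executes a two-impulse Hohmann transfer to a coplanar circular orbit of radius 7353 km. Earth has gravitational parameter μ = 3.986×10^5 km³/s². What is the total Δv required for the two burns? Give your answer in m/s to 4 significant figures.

Semi-major axis of the transfer orbit: a_t = (54960 + 7353)/2 = 31156.5 km.
Circular speed at r₁: v₁ = √(μ/r₁) = √(3.986×10^5/54960) = 2.693 km/s.
On the transfer ellipse at r₁, vis-viva equation gives v_a = √[μ(2/r₁ − 1/a_t)] = 1.308 km/s.
First burn Δv₁ = |v_a − v₁| = 1.385 km/s.
At r₂, v₂ = √(μ/r₂) = 7.363 km/s.
Transfer-orbit speed at r₂: v_p = √[μ(2/r₂ − 1/a_t)] = 9.779 km/s.
Second burn Δv₂ = |v₂ − v_p| = 2.416 km/s.
Total Δv = Δv₁ + Δv₂ = 3.801 km/s.

Δv = 3801 m/s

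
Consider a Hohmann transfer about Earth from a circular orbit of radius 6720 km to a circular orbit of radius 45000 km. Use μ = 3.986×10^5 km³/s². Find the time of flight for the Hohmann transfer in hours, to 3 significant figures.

t = 5.75 hours

The Hohmann ellipse has a_t = (r₁ + r₂)/2 = 25860 km.
Transfer time t = π√(a_t³/μ) = π√((25860)³ / 3.986×10^5) = 20690 s.
Converting: 20690 s ÷ 3600 s/hour = 5.75 hours.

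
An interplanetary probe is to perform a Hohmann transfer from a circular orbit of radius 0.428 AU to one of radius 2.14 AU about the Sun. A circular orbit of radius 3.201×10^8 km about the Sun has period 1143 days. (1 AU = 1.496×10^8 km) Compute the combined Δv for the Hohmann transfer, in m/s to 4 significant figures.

Δv = 21860 m/s

From Kepler's third law T² = 4π²r³/μ at r = 3.201×10^8 km, T = 1143 days = 1143 × 86400 s = 9.87552×10^7 s: μ = 4π²r³/T² = 1.32769×10^11 km³/s².
In km: r₁ = 0.428 × 1.496×10^8 = 6.40288×10^7 km; r₂ = 2.14 × 1.496×10^8 = 3.20144×10^8 km.
Semi-major axis of the transfer orbit: a_t = (6.40288×10^7 + 3.20144×10^8)/2 = 1.920864×10^8 km.
At r₁ the circular-orbit speed is v₁ = √(μ/r₁) = 45.54 km/s.
Transfer-orbit speed at r₁ (v² = μ(2/r − 1/a)): v_p = √[μ(2/r₁ − 1/a_t)] = 58.79 km/s.
First burn Δv₁ = |v_p − v₁| = 13.25 km/s.
At r₂, v₂ = √(μ/r₂) = 20.365 km/s.
Transfer-orbit speed at r₂: v_a = √[μ(2/r₂ − 1/a_t)] = 11.758 km/s.
Second burn Δv₂ = |v₂ − v_a| = 8.607 km/s.
Δv = Δv₁ + Δv₂ = 13.25 + 8.607 = 21.86 km/s.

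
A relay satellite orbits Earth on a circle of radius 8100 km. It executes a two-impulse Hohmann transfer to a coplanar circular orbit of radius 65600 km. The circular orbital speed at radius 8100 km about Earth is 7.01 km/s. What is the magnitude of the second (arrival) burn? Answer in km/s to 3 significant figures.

From the circular-orbit relation v² = μ/r at r = 8100 km: μ = v²r = (7.01)² × 8100 = 3.98035×10^5 km³/s².
Semi-major axis of the transfer orbit: a_t = (8100 + 65600)/2 = 36850 km.
On the circular orbit at r = 65600 km, v_c = √(μ/r) = 2.463 km/s.
Vis-viva on the transfer ellipse at r = 65600 km gives v_t = √[μ(2/r − 1/a_t)] = 1.155 km/s.
Δv₂ = |v_t − v_c| = |1.155 − 2.463| = 1.308 km/s.

Δv₂ = 1.31 km/s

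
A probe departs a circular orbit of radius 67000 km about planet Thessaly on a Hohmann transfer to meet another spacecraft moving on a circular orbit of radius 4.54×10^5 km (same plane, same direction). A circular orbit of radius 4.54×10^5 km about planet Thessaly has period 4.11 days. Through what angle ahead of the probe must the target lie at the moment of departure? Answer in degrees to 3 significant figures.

φ = 102°

From Kepler's third law T² = 4π²r³/μ at r = 4.54×10^5 km, T = 4.11 days = 4.11 × 86400 s = 3.55104×10^5 s: μ = 4π²r³/T² = 2.92965×10^7 km³/s².
The Hohmann ellipse has a_t = (r₁ + r₂)/2 = 2.605×10^5 km.
Transfer time t = π√(a_t³/μ) = 77170.87 s.
Target angular speed ω₂ = √(μ/r₂³) = 1.769393×10^-5 rad/s.
Angle swept by the target during transfer: ω₂·t = 1.365456 rad = 78.23°.
Arrival is 180° from departure on the ellipse, so φ = 180° − 78.23° = 102°.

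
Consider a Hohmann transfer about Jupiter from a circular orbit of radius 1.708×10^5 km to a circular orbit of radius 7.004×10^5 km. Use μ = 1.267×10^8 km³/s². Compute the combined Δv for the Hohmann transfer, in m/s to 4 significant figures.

Δv = 12330 m/s

The Hohmann ellipse has a_t = (r₁ + r₂)/2 = 4.356×10^5 km.
Circular speed at r₁: v₁ = √(μ/r₁) = √(1.267×10^8/1.708×10^5) = 27.24 km/s.
On the transfer ellipse at r₁, vis-viva gives v_p = √[μ(2/r₁ − 1/a_t)] = 34.54 km/s.
First burn Δv₁ = |v_p − v₁| = 7.300 km/s.
At r₂, v₂ = √(μ/r₂) = 13.45 km/s.
Transfer-orbit speed at r₂: v_a = √[μ(2/r₂ − 1/a_t)] = 8.422 km/s.
Second burn Δv₂ = |v₂ − v_a| = 5.028 km/s.
Δv = Δv₁ + Δv₂ = 7.300 + 5.028 = 12.33 km/s.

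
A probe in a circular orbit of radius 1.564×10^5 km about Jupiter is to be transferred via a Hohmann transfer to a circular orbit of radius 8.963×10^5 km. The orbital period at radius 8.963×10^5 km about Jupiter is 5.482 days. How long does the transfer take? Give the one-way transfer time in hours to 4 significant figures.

From Kepler's third law T² = 4π²r³/μ at r = 8.963×10^5 km, T = 5.482 days = 5.482 × 86400 s = 4.736448×10^5 s: μ = 4π²r³/T² = 1.26711×10^8 km³/s².
Transfer-ellipse semi-major axis a_t = (r₁ + r₂)/2 = (1.564×10^5 + 8.963×10^5)/2 = 5.2635×10^5 km.
Transfer time t = π√(a_t³/μ) = π√((5.2635×10^5)³ / 1.26711×10^8) = 1.0657×10^5 s.
Converting: 1.0657×10^5 s ÷ 3600 s/hour = 29.60 hours.

t = 29.60 hours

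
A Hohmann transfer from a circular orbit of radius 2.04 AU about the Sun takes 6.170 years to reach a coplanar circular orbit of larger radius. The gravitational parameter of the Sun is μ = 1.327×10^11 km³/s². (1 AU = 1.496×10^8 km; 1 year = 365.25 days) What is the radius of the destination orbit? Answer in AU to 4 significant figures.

In km: r₁ = 2.04 × 1.496×10^8 = 3.05184×10^8 km.
Transfer time t = 6.170 years × 365.25 × 86400 s = 1.94710392×10^8 s, and t = π√(a_t³/μ).
So a_t = (μ t²/π²)^(1/3) = (1.327×10^11 × (1.94710392×10^8)² / π²)^(1/3) = 7.9882×10^8 km.
Since a_t = (r₁ + r₂)/2, r₂ = 2a_t − r₁ = 2×7.9882×10^8 − 3.05184×10^8 = 1.292456×10^9 km.
In AU: r₂ = 1.292456×10^9 / 1.496×10^8 = 8.639 AU.

r₂ = 8.639 AU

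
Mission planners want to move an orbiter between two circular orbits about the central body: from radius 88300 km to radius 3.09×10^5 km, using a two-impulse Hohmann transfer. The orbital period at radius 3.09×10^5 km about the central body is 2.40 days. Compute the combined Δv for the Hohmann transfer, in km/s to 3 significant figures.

Δv = 7.45 km/s

From Kepler's third law T² = 4π²r³/μ at r = 3.09×10^5 km, T = 2.40 days = 2.40 × 86400 s = 2.0736×10^5 s: μ = 4π²r³/T² = 2.70885×10^7 km³/s².
Transfer-ellipse semi-major axis a_t = (r₁ + r₂)/2 = (88300 + 3.090×10^5)/2 = 1.9865×10^5 km.
At r₁ the circular-orbit speed is v₁ = √(μ/r₁) = 17.5151 km/s.
Transfer-orbit speed at r₁ (vis-viva equation): v_p = √[μ(2/r₁ − 1/a_t)] = 21.8448 km/s.
First burn Δv₁ = |v_p − v₁| = 4.3297 km/s.
Circular speed at r₂: v₂ = √(μ/r₂) = 9.3630 km/s.
Transfer-orbit speed at r₂: v_a = √[μ(2/r₂ − 1/a_t)] = 6.2424 km/s.
Second burn Δv₂ = |v₂ − v_a| = 3.1206 km/s.
Δv = Δv₁ + Δv₂ = 4.3297 + 3.1206 = 7.450 km/s.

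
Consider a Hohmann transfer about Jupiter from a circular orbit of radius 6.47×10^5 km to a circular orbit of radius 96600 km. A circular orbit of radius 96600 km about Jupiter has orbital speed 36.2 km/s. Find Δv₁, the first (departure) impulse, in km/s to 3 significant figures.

From the circular-orbit relation v² = μ/r at r = 96600 km: μ = v²r = (36.2)² × 96600 = 1.26589×10^8 km³/s².
Semi-major axis of the transfer orbit: a_t = (6.470×10^5 + 96600)/2 = 3.718×10^5 km.
On the circular orbit at r = 6.470×10^5 km, v_c = √(μ/r) = 13.988 km/s.
Transfer-orbit speed at the same r (vis-viva, a = a_t): v_t = √[μ(2/r − 1/a_t)] = 7.1298 km/s.
Δv₁ = |v_t − v_c| = |7.1298 − 13.988| = 6.858 km/s.

Δv₁ = 6.86 km/s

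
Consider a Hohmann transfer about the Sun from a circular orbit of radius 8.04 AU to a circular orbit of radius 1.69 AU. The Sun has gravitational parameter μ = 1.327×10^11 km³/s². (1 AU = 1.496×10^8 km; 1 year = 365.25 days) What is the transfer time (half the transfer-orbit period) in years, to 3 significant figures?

t = 5.37 years

In km: r₁ = 8.04 × 1.496×10^8 = 1.202784×10^9 km; r₂ = 1.69 × 1.496×10^8 = 2.52824×10^8 km.
The Hohmann ellipse has a_t = (r₁ + r₂)/2 = 7.27804×10^8 km.
Half the transfer-orbit period gives t = π√(a_t³/μ) = 1.6933×10^8 s.
Converting: 1.6933×10^8 s ÷ 3.15576×10^7 s/year (365.25 × 86400) = 5.37 years.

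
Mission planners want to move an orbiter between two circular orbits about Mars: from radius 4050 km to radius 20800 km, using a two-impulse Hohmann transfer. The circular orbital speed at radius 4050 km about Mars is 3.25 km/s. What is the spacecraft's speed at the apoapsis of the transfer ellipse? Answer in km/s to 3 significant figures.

v = 0.819 km/s

From the circular-orbit relation v² = μ/r at r = 4050 km: μ = v²r = (3.25)² × 4050 = 42778.1 km³/s².
Transfer-ellipse semi-major axis a_t = (r₁ + r₂)/2 = (4050 + 20800)/2 = 12425 km.
The apoapsis of the transfer ellipse is at r = 20800 km.
Applying v² = μ(2/r − 1/a_t): v = 0.8188 km/s.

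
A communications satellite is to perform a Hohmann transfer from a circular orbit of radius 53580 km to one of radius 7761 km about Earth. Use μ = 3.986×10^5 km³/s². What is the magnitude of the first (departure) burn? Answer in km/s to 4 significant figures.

Transfer-ellipse semi-major axis a_t = (r₁ + r₂)/2 = (53580 + 7761)/2 = 30670.5 km.
On the circular orbit at r = 53580 km, v_c = √(μ/r) = 2.72752 km/s.
Vis-viva on the transfer ellipse at r = 53580 km gives v_t = √[μ(2/r − 1/a_t)] = 1.37204 km/s.
Δv₁ = |v_t − v_c| = |1.37204 − 2.72752| = 1.355 km/s.

Δv₁ = 1.355 km/s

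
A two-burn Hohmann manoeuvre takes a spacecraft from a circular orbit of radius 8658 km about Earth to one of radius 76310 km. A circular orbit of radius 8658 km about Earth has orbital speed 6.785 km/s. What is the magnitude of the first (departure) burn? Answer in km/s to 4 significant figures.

From the circular-orbit relation v² = μ/r at r = 8658 km: μ = v²r = (6.785)² × 8658 = 3.98582×10^5 km³/s².
Transfer-ellipse semi-major axis a_t = (r₁ + r₂)/2 = (8658 + 76310)/2 = 42484 km.
Circular speed at r = 8658 km: v_c = √(μ/r) = 6.785 km/s.
Transfer-orbit speed at the same r (vis-viva, a = a_t): v_t = √[μ(2/r − 1/a_t)] = 9.093 km/s.
Δv₁ = |v_t − v_c| = |9.093 − 6.785| = 2.308 km/s.

Δv₁ = 2.308 km/s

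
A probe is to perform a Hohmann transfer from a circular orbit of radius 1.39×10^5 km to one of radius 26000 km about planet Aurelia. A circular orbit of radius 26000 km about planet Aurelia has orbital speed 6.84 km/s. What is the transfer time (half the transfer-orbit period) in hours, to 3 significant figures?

From the circular-orbit relation v² = μ/r at r = 26000 km: μ = v²r = (6.84)² × 26000 = 1.21643×10^6 km³/s².
The Hohmann ellipse has a_t = (r₁ + r₂)/2 = 82500 km.
Half the transfer-orbit period gives t = π√(a_t³/μ) = 67498 s.
Converting: 67498 s ÷ 3600 s/hour = 18.7 hours.

t = 18.7 hours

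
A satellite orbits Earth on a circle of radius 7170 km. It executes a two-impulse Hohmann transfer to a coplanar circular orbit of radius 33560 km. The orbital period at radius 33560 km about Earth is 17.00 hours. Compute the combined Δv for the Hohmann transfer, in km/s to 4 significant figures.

Δv = 3.516 km/s

From Kepler's third law T² = 4π²r³/μ at r = 33560 km, T = 17.00 hours = 17.00 × 3600 s = 61200 s: μ = 4π²r³/T² = 3.98403×10^5 km³/s².
Transfer-ellipse semi-major axis a_t = (r₁ + r₂)/2 = (7170 + 33560)/2 = 20365 km.
Circular speed at r₁: v₁ = √(μ/r₁) = √(3.98403×10^5/7170) = 7.454 km/s.
Transfer-orbit speed at r₁ (vis-viva equation): v_p = √[μ(2/r₁ − 1/a_t)] = 9.569 km/s.
First burn Δv₁ = |v_p − v₁| = 2.115 km/s.
At r₂, v₂ = √(μ/r₂) = 3.445 km/s.
Transfer-orbit speed at r₂: v_a = √[μ(2/r₂ − 1/a_t)] = 2.044 km/s.
Second burn Δv₂ = |v₂ − v_a| = 1.401 km/s.
Total Δv = Δv₁ + Δv₂ = 3.516 km/s.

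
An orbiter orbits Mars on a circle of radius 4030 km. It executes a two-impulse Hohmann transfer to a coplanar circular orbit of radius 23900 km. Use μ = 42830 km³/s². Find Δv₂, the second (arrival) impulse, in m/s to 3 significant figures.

Δv₂ = 620 m/s

The Hohmann ellipse has a_t = (r₁ + r₂)/2 = 13965 km.
Circular speed at r = 23900 km: v_c = √(μ/r) = 1.33867 km/s.
Transfer-orbit speed at the same r (vis-viva, a = a_t): v_t = √[μ(2/r − 1/a_t)] = 0.719130 km/s.
Δv₂ = |v_t − v_c| = |0.719130 − 1.33867| = 0.6195 km/s.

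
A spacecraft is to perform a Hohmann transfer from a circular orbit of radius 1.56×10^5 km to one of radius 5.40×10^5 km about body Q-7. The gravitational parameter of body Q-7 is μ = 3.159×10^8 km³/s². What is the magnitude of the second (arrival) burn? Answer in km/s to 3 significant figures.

The Hohmann ellipse has a_t = (r₁ + r₂)/2 = 3.480×10^5 km.
Circular speed at r = 5.400×10^5 km: v_c = √(μ/r) = 24.187 km/s.
Vis-viva on the transfer ellipse at r = 5.400×10^5 km gives v_t = √[μ(2/r − 1/a_t)] = 16.194 km/s.
Δv₂ = |v_t − v_c| = |16.194 − 24.187| = 7.993 km/s.

Δv₂ = 7.99 km/s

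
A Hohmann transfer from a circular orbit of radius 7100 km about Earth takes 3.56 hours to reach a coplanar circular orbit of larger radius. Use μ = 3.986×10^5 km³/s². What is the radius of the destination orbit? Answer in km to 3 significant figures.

Transfer time t = 3.56 hours = 12816 s, and t = π√(a_t³/μ).
So a_t = (μ t²/π²)^(1/3) = (3.986×10^5 × (12816)² / π²)^(1/3) = 18789 km.
Since a_t = (r₁ + r₂)/2, r₂ = 2a_t − r₁ = 2×18789 − 7100 = 30478 km.

r₂ = 30500 km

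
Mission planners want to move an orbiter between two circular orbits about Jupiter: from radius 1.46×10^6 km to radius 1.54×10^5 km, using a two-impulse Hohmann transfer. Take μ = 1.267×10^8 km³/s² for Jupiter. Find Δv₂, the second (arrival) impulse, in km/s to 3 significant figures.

Semi-major axis of the transfer orbit: a_t = (1.460×10^6 + 1.540×10^5)/2 = 8.070×10^5 km.
On the circular orbit at r = 1.540×10^5 km, v_c = √(μ/r) = 28.683 km/s.
Vis-viva on the transfer ellipse at r = 1.540×10^5 km gives v_t = √[μ(2/r − 1/a_t)] = 38.580 km/s.
Δv₂ = |v_t − v_c| = |38.580 − 28.683| = 9.897 km/s.

Δv₂ = 9.90 km/s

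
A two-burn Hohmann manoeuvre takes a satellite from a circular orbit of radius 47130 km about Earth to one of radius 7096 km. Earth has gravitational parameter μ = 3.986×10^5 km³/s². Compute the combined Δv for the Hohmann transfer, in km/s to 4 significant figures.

Δv = 3.807 km/s

The Hohmann ellipse has a_t = (r₁ + r₂)/2 = 27113 km.
Circular speed at r₁: v₁ = √(μ/r₁) = √(3.986×10^5/47130) = 2.908 km/s.
Transfer-orbit speed at r₁ (vis-viva): v_a = √[μ(2/r₁ − 1/a_t)] = 1.488 km/s.
First burn Δv₁ = |v_a − v₁| = 1.420 km/s.
At r₂, v₂ = √(μ/r₂) = 7.4948 km/s.
Transfer-orbit speed at r₂: v_p = √[μ(2/r₂ − 1/a_t)] = 9.8815 km/s.
Second burn Δv₂ = |v₂ − v_p| = 2.387 km/s.
Δv = Δv₁ + Δv₂ = 1.420 + 2.387 = 3.807 km/s.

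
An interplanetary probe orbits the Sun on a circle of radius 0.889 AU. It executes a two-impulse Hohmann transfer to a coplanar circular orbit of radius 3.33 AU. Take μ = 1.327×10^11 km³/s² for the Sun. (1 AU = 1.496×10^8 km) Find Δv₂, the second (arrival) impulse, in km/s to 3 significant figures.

In km: r₁ = 0.889 × 1.496×10^8 = 1.329944×10^8 km; r₂ = 3.33 × 1.496×10^8 = 4.98168×10^8 km.
The Hohmann ellipse has a_t = (r₁ + r₂)/2 = 3.155812×10^8 km.
Circular speed at r = 4.98168×10^8 km: v_c = √(μ/r) = 16.321 km/s.
Transfer-orbit speed at the same r (vis-viva, a = a_t): v_t = √[μ(2/r − 1/a_t)] = 10.595 km/s.
Δv₂ = |v_t − v_c| = |10.595 − 16.321| = 5.726 km/s.

Δv₂ = 5.73 km/s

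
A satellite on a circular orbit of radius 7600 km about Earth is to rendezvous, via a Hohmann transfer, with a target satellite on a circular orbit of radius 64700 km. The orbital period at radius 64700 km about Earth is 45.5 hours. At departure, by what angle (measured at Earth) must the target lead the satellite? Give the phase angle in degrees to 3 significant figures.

φ = 105°

From Kepler's third law T² = 4π²r³/μ at r = 64700 km, T = 45.5 hours = 45.5 × 3600 s = 1.638×10^5 s: μ = 4π²r³/T² = 3.98515×10^5 km³/s².
Semi-major axis of the transfer orbit: a_t = (7600 + 64700)/2 = 36150 km.
The half-period of the transfer ellipse is t = π√(a_t³/μ) = 34205 s.
Target angular speed ω₂ = √(μ/r₂³) = 3.8359×10^-5 rad/s.
Angle swept by the target during transfer: ω₂·t = 1.3121 rad = 75.18°.
The satellite traverses 180° on the transfer ellipse, so the target must lead by 180° − 75.18° = 105°.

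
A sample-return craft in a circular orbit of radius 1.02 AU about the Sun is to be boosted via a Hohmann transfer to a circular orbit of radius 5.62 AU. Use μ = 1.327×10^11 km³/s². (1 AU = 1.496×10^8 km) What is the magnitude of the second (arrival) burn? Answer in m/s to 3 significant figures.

In km: r₁ = 1.02 × 1.496×10^8 = 1.52592×10^8 km; r₂ = 5.62 × 1.496×10^8 = 8.40752×10^8 km.
The Hohmann ellipse has a_t = (r₁ + r₂)/2 = 4.96672×10^8 km.
Circular speed at r = 8.40752×10^8 km: v_c = √(μ/r) = 12.5632 km/s.
Vis-viva on the transfer ellipse at r = 8.40752×10^8 km gives v_t = √[μ(2/r − 1/a_t)] = 6.96358 km/s.
Δv₂ = |v_t − v_c| = |6.96358 − 12.5632| = 5.600 km/s.

Δv₂ = 5600 m/s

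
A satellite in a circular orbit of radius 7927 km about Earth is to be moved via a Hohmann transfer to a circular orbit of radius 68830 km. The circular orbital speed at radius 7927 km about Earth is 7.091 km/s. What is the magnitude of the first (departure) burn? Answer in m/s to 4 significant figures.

Δv₁ = 2405 m/s

From the circular-orbit relation v² = μ/r at r = 7927 km: μ = v²r = (7.091)² × 7927 = 3.98588×10^5 km³/s².
Transfer-ellipse semi-major axis a_t = (r₁ + r₂)/2 = (7927 + 68830)/2 = 38378.5 km.
Circular speed at r = 7927 km: v_c = √(μ/r) = 7.091 km/s.
Transfer-orbit speed at the same r (vis-viva, a = a_t): v_t = √[μ(2/r − 1/a_t)] = 9.496 km/s.
Δv₁ = |v_t − v_c| = |9.496 − 7.091| = 2.405 km/s.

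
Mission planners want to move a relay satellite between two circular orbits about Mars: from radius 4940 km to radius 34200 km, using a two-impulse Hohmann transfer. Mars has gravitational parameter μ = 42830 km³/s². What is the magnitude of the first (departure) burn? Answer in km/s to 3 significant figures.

Δv₁ = 0.948 km/s

Semi-major axis of the transfer orbit: a_t = (4940 + 34200)/2 = 19570 km.
On the circular orbit at r = 4940 km, v_c = √(μ/r) = 2.944 km/s.
Vis-viva on the transfer ellipse at r = 4940 km gives v_t = √[μ(2/r − 1/a_t)] = 3.892 km/s.
Δv₁ = |v_t − v_c| = |3.892 − 2.944| = 0.9480 km/s.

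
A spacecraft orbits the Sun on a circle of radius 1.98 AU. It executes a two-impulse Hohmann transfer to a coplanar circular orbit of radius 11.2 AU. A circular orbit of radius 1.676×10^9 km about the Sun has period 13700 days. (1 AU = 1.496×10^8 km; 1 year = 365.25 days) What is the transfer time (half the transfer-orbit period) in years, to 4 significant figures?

From Kepler's third law T² = 4π²r³/μ at r = 1.676×10^9 km, T = 13700 days = 13700 × 86400 s = 1.18368×10^9 s: μ = 4π²r³/T² = 1.32652×10^11 km³/s².
In km: r₁ = 1.98 × 1.496×10^8 = 2.96208×10^8 km; r₂ = 11.2 × 1.496×10^8 = 1.67552×10^9 km.
Semi-major axis of the transfer orbit: a_t = (2.96208×10^8 + 1.67552×10^9)/2 = 9.85864×10^8 km.
Transfer time t = π√(a_t³/μ) = π√((9.85864×10^8)³ / 1.32652×10^11) = 2.670×10^8 s.
Converting: 2.670×10^8 s ÷ 3.15576×10^7 s/year (365.25 × 86400) = 8.461 years.

t = 8.461 years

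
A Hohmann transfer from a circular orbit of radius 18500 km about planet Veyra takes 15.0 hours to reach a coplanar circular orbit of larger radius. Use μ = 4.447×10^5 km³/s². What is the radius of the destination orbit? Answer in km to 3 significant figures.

Transfer time t = 15.0 hours = 54000 s, and t = π√(a_t³/μ).
So a_t = (μ t²/π²)^(1/3) = (4.447×10^5 × (54000)² / π²)^(1/3) = 50838 km.
Since a_t = (r₁ + r₂)/2, r₂ = 2a_t − r₁ = 2×50838 − 18500 = 83176 km.

r₂ = 83200 km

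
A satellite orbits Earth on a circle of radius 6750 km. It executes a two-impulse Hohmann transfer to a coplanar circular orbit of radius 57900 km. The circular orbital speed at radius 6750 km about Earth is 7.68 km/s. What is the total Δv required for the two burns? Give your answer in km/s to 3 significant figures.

From the circular-orbit relation v² = μ/r at r = 6750 km: μ = v²r = (7.68)² × 6750 = 3.98131×10^5 km³/s².
The Hohmann ellipse has a_t = (r₁ + r₂)/2 = 32325 km.
At r₁ the circular-orbit speed is v₁ = √(μ/r₁) = 7.6800 km/s.
On the transfer ellipse at r₁, vis-viva equation gives v_p = √[μ(2/r₁ − 1/a_t)] = 10.279 km/s.
First burn Δv₁ = |v_p − v₁| = 2.599 km/s.
Circular speed at r₂: v₂ = √(μ/r₂) = 2.622 km/s.
Transfer-orbit speed at r₂: v_a = √[μ(2/r₂ − 1/a_t)] = 1.198 km/s.
Second burn Δv₂ = |v₂ − v_a| = 1.424 km/s.
Δv = Δv₁ + Δv₂ = 2.599 + 1.424 = 4.023 km/s.

Δv = 4.02 km/s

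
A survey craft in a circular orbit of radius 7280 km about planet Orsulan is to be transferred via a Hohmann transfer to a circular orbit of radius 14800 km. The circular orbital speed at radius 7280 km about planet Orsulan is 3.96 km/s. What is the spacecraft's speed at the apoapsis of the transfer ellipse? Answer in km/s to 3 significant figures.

From the circular-orbit relation v² = μ/r at r = 7280 km: μ = v²r = (3.96)² × 7280 = 1.14162×10^5 km³/s².
Transfer-ellipse semi-major axis a_t = (r₁ + r₂)/2 = (7280 + 14800)/2 = 11040 km.
At apoapsis, r = 14800 km.
Applying v² = μ(2/r − 1/a_t): v = 2.255 km/s.

v = 2.26 km/s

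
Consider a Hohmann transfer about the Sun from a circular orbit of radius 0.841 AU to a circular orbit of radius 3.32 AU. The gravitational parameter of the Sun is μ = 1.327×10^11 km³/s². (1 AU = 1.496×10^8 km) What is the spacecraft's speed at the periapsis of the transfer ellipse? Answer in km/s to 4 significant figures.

v = 41.03 km/s

In km: r₁ = 0.841 × 1.496×10^8 = 1.258136×10^8 km; r₂ = 3.32 × 1.496×10^8 = 4.96672×10^8 km.
Transfer-ellipse semi-major axis a_t = (r₁ + r₂)/2 = (1.258136×10^8 + 4.96672×10^8)/2 = 3.112428×10^8 km.
The periapsis of the transfer ellipse is at r = 1.258136×10^8 km.
Vis-viva: v = √[μ(2/r − 1/a_t)] = √[1.327×10^11 × (2/1.258136×10^8 − 1/3.112428×10^8)] = 41.03 km/s.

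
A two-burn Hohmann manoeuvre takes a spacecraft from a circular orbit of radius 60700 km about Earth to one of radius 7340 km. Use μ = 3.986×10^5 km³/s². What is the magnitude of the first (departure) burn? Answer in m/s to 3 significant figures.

Semi-major axis of the transfer orbit: a_t = (60700 + 7340)/2 = 34020 km.
On the circular orbit at r = 60700 km, v_c = √(μ/r) = 2.5626 km/s.
Transfer-orbit speed at the same r (vis-viva, a = a_t): v_t = √[μ(2/r − 1/a_t)] = 1.1903 km/s.
Δv₁ = |v_t − v_c| = |1.1903 − 2.5626| = 1.372 km/s.

Δv₁ = 1370 m/s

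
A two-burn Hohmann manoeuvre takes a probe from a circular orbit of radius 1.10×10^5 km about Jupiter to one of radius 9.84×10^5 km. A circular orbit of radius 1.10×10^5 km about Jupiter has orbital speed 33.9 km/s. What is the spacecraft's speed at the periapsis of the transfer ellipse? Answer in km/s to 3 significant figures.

From the circular-orbit relation v² = μ/r at r = 1.10×10^5 km: μ = v²r = (33.9)² × 1.10×10^5 = 1.26413×10^8 km³/s².
Transfer-ellipse semi-major axis a_t = (r₁ + r₂)/2 = (1.100×10^5 + 9.840×10^5)/2 = 5.470×10^5 km.
The periapsis of the transfer ellipse is at r = 1.100×10^5 km.
From the vis-viva equation, v = √[μ(2/r − 1/a_t)] = 45.47 km/s.

v = 45.5 km/s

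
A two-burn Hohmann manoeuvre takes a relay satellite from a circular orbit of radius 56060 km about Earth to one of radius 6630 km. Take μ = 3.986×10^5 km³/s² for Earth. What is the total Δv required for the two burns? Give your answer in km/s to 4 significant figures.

Δv = 4.056 km/s

Semi-major axis of the transfer orbit: a_t = (56060 + 6630)/2 = 31345 km.
Circular speed at r₁: v₁ = √(μ/r₁) = √(3.986×10^5/56060) = 2.6665 km/s.
On the transfer ellipse at r₁, vis-viva gives v_a = √[μ(2/r₁ − 1/a_t)] = 1.2264 km/s.
First burn Δv₁ = |v_a − v₁| = 1.440 km/s.
Circular speed at r₂: v₂ = √(μ/r₂) = 7.754 km/s.
Transfer-orbit speed at r₂: v_p = √[μ(2/r₂ − 1/a_t)] = 10.37 km/s.
Second burn Δv₂ = |v₂ − v_p| = 2.616 km/s.
Total Δv = Δv₁ + Δv₂ = 4.056 km/s.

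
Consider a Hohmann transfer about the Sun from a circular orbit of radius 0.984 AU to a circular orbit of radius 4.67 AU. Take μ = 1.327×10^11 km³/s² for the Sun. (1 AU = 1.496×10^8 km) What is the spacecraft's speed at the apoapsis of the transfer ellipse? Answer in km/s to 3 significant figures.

v = 8.13 km/s

In km: r₁ = 0.984 × 1.496×10^8 = 1.472064×10^8 km; r₂ = 4.67 × 1.496×10^8 = 6.98632×10^8 km.
Semi-major axis of the transfer orbit: a_t = (1.472064×10^8 + 6.98632×10^8)/2 = 4.229192×10^8 km.
The apoapsis of the transfer ellipse is at r = 6.98632×10^8 km.
Applying v² = μ(2/r − 1/a_t): v = 8.131 km/s.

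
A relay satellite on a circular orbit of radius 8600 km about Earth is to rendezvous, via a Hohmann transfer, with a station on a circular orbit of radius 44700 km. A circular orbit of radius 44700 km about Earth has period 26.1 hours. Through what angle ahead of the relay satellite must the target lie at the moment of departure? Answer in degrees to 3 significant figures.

From Kepler's third law T² = 4π²r³/μ at r = 44700 km, T = 26.1 hours = 26.1 × 3600 s = 93960 s: μ = 4π²r³/T² = 3.99389×10^5 km³/s².
Semi-major axis of the transfer orbit: a_t = (8600 + 44700)/2 = 26650 km.
The half-period of the transfer ellipse is t = π√(a_t³/μ) = 21627 s.
Target angular speed ω₂ = √(μ/r₂³) = 6.6871×10^-5 rad/s.
Angle swept by the target during transfer: ω₂·t = 1.4462 rad = 82.86°.
The relay satellite traverses 180° on the transfer ellipse, so the target must lead by 180° − 82.86° = 97.1°.

φ = 97.1°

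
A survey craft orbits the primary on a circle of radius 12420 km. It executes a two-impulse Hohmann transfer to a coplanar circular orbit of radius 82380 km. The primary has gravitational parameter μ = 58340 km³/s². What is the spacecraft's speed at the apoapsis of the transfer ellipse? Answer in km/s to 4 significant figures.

v = 0.4308 km/s

Semi-major axis of the transfer orbit: a_t = (12420 + 82380)/2 = 47400 km.
At apoapsis, r = 82380 km.
From the vis-viva equation, v = √[μ(2/r − 1/a_t)] = 0.4308 km/s.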